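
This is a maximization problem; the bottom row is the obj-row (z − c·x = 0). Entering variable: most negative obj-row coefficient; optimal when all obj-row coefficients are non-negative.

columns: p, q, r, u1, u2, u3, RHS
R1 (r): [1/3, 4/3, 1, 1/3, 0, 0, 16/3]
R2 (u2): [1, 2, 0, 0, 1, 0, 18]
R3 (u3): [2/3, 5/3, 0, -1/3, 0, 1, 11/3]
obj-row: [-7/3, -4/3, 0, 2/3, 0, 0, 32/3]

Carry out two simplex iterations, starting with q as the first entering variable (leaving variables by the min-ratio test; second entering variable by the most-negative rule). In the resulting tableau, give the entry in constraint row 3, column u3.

Ratio test on column q — row 1: (16/3)/(4/3) = 4; row 2: 18/2 = 9; row 3: (11/3)/(5/3) = 11/5. Minimum is 11/5 at row 3 (u3 leaves); pivot element 5/3.
Divide row 3 by 5/3; eliminate column q from the other rows.
Second iteration: most negative obj-row entry is -9/5 in column p, so p enters.
Ratio test on column p — row 1: entry -1/5 ≤ 0; row 2: (68/5)/(1/5) = 68; row 3: (11/5)/(2/5) = 11/2. Minimum is 11/2 at row 3 (q leaves); pivot element 2/5.
Divide row 3 by 2/5; eliminate column p from the other rows.
After both pivots, the entry at constraint row 3, column u3 is 3/2.

3/2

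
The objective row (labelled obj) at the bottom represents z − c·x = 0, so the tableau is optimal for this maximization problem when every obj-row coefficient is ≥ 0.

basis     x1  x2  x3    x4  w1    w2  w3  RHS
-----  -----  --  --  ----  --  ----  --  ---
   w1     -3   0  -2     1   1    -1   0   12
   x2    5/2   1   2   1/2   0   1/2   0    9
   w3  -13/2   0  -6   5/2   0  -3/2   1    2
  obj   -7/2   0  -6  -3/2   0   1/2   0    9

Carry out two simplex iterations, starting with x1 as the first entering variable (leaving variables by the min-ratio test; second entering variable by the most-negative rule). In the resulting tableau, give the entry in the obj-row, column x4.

0

Ratio test on column x1 — row 1: entry -3 ≤ 0; row 2: 9/(5/2) = 18/5; row 3: entry -13/2 ≤ 0. Minimum is 18/5 at row 2 (x2 leaves); pivot element 5/2.
Divide row 2 by 5/2; eliminate column x1 from the other rows.
Second iteration: most negative obj-row entry is -16/5 in column x3, so x3 enters.
Ratio test on column x3 — row 1: (114/5)/(2/5) = 57; row 2: (18/5)/(4/5) = 9/2; row 3: entry -4/5 ≤ 0. Minimum is 9/2 at row 2 (x1 leaves); pivot element 4/5.
Divide row 2 by 4/5; eliminate column x3 from the other rows.
After both pivots, the entry at the obj-row, column x4 is 0.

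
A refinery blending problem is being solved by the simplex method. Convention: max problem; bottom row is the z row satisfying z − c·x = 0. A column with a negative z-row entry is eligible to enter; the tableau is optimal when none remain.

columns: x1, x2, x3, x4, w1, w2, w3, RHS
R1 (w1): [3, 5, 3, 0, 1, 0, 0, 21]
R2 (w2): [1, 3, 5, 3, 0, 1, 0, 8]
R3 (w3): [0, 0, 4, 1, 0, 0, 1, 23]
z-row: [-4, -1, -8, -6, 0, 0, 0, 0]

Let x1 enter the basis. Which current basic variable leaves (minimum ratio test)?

w1

Column x1 entries and ratios — w1: 21/3 = 7; w2: 8/1 = 8; w3: 0 ≤ 0, skip.
Smallest ratio is 7 in the row of w1, so w1 leaves.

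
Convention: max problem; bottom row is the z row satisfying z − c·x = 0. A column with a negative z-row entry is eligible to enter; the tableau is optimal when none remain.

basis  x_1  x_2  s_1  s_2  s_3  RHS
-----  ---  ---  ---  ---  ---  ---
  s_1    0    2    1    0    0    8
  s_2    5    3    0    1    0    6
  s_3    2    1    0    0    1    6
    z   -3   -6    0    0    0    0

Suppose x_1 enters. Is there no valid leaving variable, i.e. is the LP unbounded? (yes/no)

Column x_1 has positive entries in row(s) 2, 3, so the ratio test bounds it — not unbounded.

no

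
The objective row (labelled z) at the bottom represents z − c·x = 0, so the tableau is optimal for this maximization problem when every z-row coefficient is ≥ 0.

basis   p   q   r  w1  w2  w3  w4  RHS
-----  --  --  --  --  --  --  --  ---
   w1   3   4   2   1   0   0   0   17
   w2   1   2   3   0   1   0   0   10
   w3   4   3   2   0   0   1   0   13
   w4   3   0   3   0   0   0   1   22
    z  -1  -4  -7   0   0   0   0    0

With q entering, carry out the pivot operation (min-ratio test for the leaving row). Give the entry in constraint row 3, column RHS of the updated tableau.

1/4

Ratio test on column q — row 1: 17/4 = 17/4; row 2: 10/2 = 5; row 3: 13/3 = 13/3; row 4: entry 0 ≤ 0. Minimum is 17/4 at row 1 (w1 leaves); pivot element 4.
Divide row 1 by 4; eliminate column q from the other rows.
Row 3 update in column RHS: 13 − 3·(17/4) = 1/4.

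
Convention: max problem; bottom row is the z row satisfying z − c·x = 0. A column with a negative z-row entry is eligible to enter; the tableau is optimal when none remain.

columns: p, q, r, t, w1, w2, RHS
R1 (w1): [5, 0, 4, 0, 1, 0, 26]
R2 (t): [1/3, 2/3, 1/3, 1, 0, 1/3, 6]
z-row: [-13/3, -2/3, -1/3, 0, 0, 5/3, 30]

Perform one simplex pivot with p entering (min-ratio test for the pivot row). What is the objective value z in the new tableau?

788/15

Ratio test on column p — row 1: 26/5 = 26/5; row 2: 6/(1/3) = 18. Minimum is 26/5 at row 1 (w1 leaves); pivot element 5.
Pivot on row 1; the z-row RHS becomes 30 − (-13/3)·(26/5) = 788/15.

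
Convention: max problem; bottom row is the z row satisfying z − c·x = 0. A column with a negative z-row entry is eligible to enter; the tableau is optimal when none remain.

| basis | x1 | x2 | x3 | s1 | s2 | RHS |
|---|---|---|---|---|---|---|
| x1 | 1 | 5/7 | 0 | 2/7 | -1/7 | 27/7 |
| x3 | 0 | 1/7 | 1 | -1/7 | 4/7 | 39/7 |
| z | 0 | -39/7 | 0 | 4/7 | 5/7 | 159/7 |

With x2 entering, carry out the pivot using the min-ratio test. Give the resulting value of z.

264/5

Ratio test on column x2 — row 1: (27/7)/(5/7) = 27/5; row 2: (39/7)/(1/7) = 39. Minimum is 27/5 at row 1 (x1 leaves); pivot element 5/7.
Pivot on row 1; the z-row RHS becomes 159/7 − (-39/7)·(27/5) = 264/5.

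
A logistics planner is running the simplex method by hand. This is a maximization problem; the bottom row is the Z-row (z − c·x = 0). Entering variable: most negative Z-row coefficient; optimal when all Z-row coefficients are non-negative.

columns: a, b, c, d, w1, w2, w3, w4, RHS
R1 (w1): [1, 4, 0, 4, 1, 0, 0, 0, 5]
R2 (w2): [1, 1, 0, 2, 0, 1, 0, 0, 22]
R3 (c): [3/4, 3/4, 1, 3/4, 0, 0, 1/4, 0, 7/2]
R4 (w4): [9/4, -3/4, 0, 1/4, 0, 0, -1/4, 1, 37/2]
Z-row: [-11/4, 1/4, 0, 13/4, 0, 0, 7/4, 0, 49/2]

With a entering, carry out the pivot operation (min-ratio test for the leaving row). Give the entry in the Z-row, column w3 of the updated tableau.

Ratio test on column a — row 1: 5/1 = 5; row 2: 22/1 = 22; row 3: (7/2)/(3/4) = 14/3; row 4: (37/2)/(9/4) = 74/9. Minimum is 14/3 at row 3 (c leaves); pivot element 3/4.
Divide row 3 by 3/4; eliminate column a from the other rows.
Z-row update in column w3: 7/4 − (-11/4)·(1/3) = 8/3.

8/3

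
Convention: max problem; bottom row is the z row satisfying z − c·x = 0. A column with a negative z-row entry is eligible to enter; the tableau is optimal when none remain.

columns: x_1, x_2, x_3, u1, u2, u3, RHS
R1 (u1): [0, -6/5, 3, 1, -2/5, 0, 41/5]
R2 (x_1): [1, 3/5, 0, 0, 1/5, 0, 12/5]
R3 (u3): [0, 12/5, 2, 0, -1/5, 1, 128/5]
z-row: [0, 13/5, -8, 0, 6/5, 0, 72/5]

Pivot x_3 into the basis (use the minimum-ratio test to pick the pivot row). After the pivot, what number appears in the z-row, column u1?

8/3

Ratio test on column x_3 — row 1: (41/5)/3 = 41/15; row 2: entry 0 ≤ 0; row 3: (128/5)/2 = 64/5. Minimum is 41/15 at row 1 (u1 leaves); pivot element 3.
Divide row 1 by 3; eliminate column x_3 from the other rows.
z-row update in column u1: 0 − (-8)·(1/3) = 8/3.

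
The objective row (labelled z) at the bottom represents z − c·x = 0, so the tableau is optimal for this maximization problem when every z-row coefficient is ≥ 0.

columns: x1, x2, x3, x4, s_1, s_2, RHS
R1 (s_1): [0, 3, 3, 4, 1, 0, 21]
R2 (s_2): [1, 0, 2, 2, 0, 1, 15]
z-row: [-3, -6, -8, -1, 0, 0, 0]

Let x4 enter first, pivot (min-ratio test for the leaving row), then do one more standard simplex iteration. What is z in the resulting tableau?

56

Ratio test on column x4 — row 1: 21/4 = 21/4; row 2: 15/2 = 15/2. Minimum is 21/4 at row 1 (s_1 leaves); pivot element 4.
Pivot on row 1; the z-row RHS becomes 0 − (-1)·(21/4) = 21/4.
Next entering variable (most negative z-row entry -29/4): x3.
Ratio test on column x3 — row 1: (21/4)/(3/4) = 7; row 2: (9/2)/(1/2) = 9. Minimum is 7 at row 1 (x4 leaves); pivot element 3/4.
After the second pivot the z-row RHS is 21/4 − (-29/4)·7 = 56.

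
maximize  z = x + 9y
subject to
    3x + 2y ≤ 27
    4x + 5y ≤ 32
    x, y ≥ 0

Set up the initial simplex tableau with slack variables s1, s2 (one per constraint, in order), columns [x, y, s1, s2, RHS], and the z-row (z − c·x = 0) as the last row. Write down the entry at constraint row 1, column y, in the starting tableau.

Constraint 1 has coefficient 2 on y.

2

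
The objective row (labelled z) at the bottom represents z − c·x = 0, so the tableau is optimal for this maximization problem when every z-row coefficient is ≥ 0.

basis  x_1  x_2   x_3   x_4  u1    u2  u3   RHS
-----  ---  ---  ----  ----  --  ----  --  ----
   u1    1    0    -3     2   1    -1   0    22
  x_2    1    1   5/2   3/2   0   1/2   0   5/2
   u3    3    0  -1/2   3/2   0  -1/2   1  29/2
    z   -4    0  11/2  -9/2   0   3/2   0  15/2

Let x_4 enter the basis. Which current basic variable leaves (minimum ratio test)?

Column x_4 entries and ratios — u1: 22/2 = 11; x_2: (5/2)/(3/2) = 5/3; u3: (29/2)/(3/2) = 29/3.
Smallest ratio is 5/3 in the row of x_2, so x_2 leaves.

x_2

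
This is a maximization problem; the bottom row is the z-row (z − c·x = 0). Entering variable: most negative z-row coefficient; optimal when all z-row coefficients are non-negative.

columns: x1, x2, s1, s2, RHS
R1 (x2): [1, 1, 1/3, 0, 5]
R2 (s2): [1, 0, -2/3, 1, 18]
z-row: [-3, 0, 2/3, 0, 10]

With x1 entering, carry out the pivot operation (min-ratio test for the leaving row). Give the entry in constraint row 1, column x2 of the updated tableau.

1

Ratio test on column x1 — row 1: 5/1 = 5; row 2: 18/1 = 18. Minimum is 5 at row 1 (x2 leaves); pivot element 1.
Divide row 1 by 1; eliminate column x1 from the other rows.
In the new row 1, the x2 entry is the old entry divided by the pivot: 1/1 = 1.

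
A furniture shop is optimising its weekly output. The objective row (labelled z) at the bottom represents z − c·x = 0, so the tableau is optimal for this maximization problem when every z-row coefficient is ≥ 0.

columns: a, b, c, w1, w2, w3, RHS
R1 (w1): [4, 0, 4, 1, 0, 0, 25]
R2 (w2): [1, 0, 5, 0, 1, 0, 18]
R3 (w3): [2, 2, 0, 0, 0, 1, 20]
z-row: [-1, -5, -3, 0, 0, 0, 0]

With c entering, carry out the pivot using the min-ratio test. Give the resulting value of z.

Ratio test on column c — row 1: 25/4 = 25/4; row 2: 18/5 = 18/5; row 3: entry 0 ≤ 0. Minimum is 18/5 at row 2 (w2 leaves); pivot element 5.
Pivot on row 2; the z-row RHS becomes 0 − (-3)·(18/5) = 54/5.

54/5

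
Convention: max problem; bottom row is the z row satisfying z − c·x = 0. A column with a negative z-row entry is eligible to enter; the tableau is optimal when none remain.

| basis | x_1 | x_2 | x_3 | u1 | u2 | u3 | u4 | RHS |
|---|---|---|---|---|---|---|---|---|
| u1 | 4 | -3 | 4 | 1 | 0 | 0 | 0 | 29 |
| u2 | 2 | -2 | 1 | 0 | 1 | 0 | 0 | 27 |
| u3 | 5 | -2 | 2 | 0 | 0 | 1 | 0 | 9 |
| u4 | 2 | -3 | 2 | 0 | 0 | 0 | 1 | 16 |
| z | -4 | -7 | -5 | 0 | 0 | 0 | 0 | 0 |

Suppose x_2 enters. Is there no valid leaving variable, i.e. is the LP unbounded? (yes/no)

yes

Every constraint-row entry in column x_2 is ≤ 0, so increasing x_2 is unbounded.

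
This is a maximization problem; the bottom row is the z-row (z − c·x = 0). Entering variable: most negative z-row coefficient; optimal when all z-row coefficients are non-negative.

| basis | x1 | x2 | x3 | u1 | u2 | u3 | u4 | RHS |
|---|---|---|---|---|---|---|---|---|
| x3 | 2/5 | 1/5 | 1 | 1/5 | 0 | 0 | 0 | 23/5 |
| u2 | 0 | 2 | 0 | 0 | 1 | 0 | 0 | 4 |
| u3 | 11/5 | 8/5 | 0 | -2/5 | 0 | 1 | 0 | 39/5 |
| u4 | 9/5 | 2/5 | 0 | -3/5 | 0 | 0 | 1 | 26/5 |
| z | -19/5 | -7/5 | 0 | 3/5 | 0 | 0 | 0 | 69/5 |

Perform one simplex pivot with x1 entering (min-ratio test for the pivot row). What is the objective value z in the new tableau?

Ratio test on column x1 — row 1: (23/5)/(2/5) = 23/2; row 2: entry 0 ≤ 0; row 3: (39/5)/(11/5) = 39/11; row 4: (26/5)/(9/5) = 26/9. Minimum is 26/9 at row 4 (u4 leaves); pivot element 9/5.
Pivot on row 4; the z-row RHS becomes 69/5 − (-19/5)·(26/9) = 223/9.

223/9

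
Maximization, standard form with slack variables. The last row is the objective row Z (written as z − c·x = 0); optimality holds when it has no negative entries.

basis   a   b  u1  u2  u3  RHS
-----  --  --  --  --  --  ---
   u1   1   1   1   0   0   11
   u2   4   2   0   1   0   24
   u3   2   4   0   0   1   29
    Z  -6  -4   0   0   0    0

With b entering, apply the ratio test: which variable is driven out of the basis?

u3

Column b entries and ratios — u1: 11/1 = 11; u2: 24/2 = 12; u3: 29/4 = 29/4.
Smallest ratio is 29/4 in the row of u3, so u3 leaves.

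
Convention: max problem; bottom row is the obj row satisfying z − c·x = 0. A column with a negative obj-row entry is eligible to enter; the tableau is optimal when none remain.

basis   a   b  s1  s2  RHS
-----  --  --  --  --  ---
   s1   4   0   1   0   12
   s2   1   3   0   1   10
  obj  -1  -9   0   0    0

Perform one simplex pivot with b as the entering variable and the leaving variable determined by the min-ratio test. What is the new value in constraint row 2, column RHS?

Ratio test on column b — row 1: entry 0 ≤ 0; row 2: 10/3 = 10/3. Minimum is 10/3 at row 2 (s2 leaves); pivot element 3.
Divide row 2 by 3; eliminate column b from the other rows.
In the new row 2, the RHS entry is the old entry divided by the pivot: 10/3 = 10/3.

10/3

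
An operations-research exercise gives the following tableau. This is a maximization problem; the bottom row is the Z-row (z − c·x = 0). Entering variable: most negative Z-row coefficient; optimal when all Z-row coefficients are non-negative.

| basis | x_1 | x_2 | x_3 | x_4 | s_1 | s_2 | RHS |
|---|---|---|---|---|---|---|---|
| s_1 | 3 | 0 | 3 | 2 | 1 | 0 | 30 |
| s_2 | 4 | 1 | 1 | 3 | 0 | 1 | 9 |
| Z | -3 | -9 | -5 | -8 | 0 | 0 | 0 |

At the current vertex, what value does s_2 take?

9

s_2 is basic (row 2); its value is the RHS of that row, 9.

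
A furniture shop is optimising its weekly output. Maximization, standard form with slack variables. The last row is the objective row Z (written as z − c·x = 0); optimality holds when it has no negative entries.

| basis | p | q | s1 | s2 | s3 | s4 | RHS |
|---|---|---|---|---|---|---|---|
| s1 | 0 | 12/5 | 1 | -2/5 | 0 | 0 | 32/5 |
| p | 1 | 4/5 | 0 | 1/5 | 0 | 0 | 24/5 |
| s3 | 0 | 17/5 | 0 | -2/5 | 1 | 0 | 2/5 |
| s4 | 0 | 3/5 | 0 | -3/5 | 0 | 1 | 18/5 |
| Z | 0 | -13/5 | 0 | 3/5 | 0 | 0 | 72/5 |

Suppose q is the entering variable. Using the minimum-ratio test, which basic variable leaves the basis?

s3

Column q entries and ratios — s1: (32/5)/(12/5) = 8/3; p: (24/5)/(4/5) = 6; s3: (2/5)/(17/5) = 2/17; s4: (18/5)/(3/5) = 6.
Smallest ratio is 2/17 in the row of s3, so s3 leaves.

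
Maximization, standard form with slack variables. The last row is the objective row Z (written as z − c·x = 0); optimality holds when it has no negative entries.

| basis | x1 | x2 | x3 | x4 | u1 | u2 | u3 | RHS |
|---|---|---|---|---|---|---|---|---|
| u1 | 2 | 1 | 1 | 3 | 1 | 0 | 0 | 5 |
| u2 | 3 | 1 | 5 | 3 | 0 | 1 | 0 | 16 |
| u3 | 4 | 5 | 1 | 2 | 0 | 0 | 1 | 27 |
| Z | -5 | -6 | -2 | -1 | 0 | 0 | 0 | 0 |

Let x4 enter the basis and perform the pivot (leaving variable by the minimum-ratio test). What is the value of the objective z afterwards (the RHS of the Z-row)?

Ratio test on column x4 — row 1: 5/3 = 5/3; row 2: 16/3 = 16/3; row 3: 27/2 = 27/2. Minimum is 5/3 at row 1 (u1 leaves); pivot element 3.
Pivot on row 1; the Z-row RHS becomes 0 − (-1)·(5/3) = 5/3.

5/3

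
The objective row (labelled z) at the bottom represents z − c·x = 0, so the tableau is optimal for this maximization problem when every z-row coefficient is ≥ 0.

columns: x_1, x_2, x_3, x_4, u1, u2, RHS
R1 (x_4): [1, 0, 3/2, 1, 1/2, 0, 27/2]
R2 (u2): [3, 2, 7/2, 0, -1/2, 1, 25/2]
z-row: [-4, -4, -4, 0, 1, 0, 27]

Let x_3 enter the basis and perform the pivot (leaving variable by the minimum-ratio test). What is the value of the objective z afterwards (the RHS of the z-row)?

289/7

Ratio test on column x_3 — row 1: (27/2)/(3/2) = 9; row 2: (25/2)/(7/2) = 25/7. Minimum is 25/7 at row 2 (u2 leaves); pivot element 7/2.
Pivot on row 2; the z-row RHS becomes 27 − (-4)·(25/7) = 289/7.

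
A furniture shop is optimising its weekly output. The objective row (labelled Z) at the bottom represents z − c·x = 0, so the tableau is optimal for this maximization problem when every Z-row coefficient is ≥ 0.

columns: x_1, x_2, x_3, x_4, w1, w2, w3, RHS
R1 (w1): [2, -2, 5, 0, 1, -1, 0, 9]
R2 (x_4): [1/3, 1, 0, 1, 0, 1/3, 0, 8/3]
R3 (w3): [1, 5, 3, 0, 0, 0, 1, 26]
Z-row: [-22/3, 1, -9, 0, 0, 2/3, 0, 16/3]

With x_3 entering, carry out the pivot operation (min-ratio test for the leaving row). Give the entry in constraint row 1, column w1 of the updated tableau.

Ratio test on column x_3 — row 1: 9/5 = 9/5; row 2: entry 0 ≤ 0; row 3: 26/3 = 26/3. Minimum is 9/5 at row 1 (w1 leaves); pivot element 5.
Divide row 1 by 5; eliminate column x_3 from the other rows.
In the new row 1, the w1 entry is the old entry divided by the pivot: 1/5 = 1/5.

1/5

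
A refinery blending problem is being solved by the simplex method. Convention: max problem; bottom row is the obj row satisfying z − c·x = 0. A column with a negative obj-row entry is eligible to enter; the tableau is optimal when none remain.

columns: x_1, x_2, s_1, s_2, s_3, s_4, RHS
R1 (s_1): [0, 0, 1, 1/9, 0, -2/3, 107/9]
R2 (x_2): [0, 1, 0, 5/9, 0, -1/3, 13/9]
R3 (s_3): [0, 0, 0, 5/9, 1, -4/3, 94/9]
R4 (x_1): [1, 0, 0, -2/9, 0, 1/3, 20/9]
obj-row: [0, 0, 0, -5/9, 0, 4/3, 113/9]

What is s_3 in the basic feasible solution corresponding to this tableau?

94/9

s_3 is basic (row 3); its value is the RHS of that row, 94/9.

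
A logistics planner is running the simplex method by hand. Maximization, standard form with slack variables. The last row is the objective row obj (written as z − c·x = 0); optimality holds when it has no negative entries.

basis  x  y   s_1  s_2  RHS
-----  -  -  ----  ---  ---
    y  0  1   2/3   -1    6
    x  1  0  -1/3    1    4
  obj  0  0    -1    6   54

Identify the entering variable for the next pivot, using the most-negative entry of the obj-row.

s_1

Negative obj-row entries: s_1: -1.
The most negative is -1 in column s_1, so s_1 enters.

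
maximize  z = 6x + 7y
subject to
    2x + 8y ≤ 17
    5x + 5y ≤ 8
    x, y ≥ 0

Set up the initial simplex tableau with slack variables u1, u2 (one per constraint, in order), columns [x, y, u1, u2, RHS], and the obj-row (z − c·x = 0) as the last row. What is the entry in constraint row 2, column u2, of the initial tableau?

Slack u2 belongs to constraint 2; its column is the unit vector e_2, so the entry in row 2 is 1.

1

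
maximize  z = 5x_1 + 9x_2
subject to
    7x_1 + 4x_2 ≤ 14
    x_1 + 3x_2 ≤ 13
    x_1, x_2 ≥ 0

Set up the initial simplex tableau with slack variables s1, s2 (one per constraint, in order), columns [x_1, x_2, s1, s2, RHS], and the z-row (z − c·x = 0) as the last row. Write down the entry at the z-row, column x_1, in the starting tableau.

The z-row carries the negated objective coefficients: the x_1 entry is -5.

-5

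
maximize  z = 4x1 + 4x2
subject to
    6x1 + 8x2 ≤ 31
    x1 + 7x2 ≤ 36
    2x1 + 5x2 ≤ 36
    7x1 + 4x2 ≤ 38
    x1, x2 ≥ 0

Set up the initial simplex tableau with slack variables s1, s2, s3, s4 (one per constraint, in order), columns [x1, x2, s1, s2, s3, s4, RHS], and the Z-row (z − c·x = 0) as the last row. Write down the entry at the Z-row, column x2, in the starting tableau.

-4

The Z-row carries the negated objective coefficients: the x2 entry is -4.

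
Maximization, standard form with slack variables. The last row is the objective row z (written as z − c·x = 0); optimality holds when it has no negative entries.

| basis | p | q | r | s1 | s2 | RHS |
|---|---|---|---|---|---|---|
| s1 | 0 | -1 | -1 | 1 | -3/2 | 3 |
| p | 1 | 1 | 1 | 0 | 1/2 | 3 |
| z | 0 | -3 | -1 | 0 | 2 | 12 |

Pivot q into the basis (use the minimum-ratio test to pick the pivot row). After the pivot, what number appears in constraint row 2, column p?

1

Ratio test on column q — row 1: entry -1 ≤ 0; row 2: 3/1 = 3. Minimum is 3 at row 2 (p leaves); pivot element 1.
Divide row 2 by 1; eliminate column q from the other rows.
In the new row 2, the p entry is the old entry divided by the pivot: 1/1 = 1.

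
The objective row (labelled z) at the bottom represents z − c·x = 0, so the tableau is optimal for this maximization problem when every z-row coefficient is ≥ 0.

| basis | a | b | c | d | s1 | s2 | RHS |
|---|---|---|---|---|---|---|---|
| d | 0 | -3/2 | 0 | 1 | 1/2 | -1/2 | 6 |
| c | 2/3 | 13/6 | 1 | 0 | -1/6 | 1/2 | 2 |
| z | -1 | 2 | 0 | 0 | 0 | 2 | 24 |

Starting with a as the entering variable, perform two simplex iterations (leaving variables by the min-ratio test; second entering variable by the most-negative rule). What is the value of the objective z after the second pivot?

30

Ratio test on column a — row 1: entry 0 ≤ 0; row 2: 2/(2/3) = 3. Minimum is 3 at row 2 (c leaves); pivot element 2/3.
Pivot on row 2; the z-row RHS becomes 24 − (-1)·3 = 27.
Next entering variable (most negative z-row entry -1/4): s1.
Ratio test on column s1 — row 1: 6/(1/2) = 12; row 2: entry -1/4 ≤ 0. Minimum is 12 at row 1 (d leaves); pivot element 1/2.
After the second pivot the z-row RHS is 27 − (-1/4)·12 = 30.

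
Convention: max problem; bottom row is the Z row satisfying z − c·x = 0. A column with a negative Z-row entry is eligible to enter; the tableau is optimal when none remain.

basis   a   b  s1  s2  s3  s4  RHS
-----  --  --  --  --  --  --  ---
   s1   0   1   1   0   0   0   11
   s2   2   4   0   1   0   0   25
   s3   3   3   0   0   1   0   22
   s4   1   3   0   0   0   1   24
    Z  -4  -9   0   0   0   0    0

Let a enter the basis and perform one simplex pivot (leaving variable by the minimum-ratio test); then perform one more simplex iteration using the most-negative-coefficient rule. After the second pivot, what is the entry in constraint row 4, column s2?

-1

Ratio test on column a — row 1: entry 0 ≤ 0; row 2: 25/2 = 25/2; row 3: 22/3 = 22/3; row 4: 24/1 = 24. Minimum is 22/3 at row 3 (s3 leaves); pivot element 3.
Divide row 3 by 3; eliminate column a from the other rows.
Second iteration: most negative Z-row entry is -5 in column b, so b enters.
Ratio test on column b — row 1: 11/1 = 11; row 2: (31/3)/2 = 31/6; row 3: (22/3)/1 = 22/3; row 4: (50/3)/2 = 25/3. Minimum is 31/6 at row 2 (s2 leaves); pivot element 2.
Divide row 2 by 2; eliminate column b from the other rows.
After both pivots, the entry at constraint row 4, column s2 is -1.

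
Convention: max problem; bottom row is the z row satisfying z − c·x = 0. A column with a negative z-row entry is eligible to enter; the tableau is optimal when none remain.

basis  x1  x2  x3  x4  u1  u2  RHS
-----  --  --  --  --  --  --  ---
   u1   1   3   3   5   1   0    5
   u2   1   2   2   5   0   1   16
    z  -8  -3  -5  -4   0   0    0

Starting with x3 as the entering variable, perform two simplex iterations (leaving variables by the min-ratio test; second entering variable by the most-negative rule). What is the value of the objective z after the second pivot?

Ratio test on column x3 — row 1: 5/3 = 5/3; row 2: 16/2 = 8. Minimum is 5/3 at row 1 (u1 leaves); pivot element 3.
Pivot on row 1; the z-row RHS becomes 0 − (-5)·(5/3) = 25/3.
Next entering variable (most negative z-row entry -19/3): x1.
Ratio test on column x1 — row 1: (5/3)/(1/3) = 5; row 2: (38/3)/(1/3) = 38. Minimum is 5 at row 1 (x3 leaves); pivot element 1/3.
After the second pivot the z-row RHS is 25/3 − (-19/3)·5 = 40.

40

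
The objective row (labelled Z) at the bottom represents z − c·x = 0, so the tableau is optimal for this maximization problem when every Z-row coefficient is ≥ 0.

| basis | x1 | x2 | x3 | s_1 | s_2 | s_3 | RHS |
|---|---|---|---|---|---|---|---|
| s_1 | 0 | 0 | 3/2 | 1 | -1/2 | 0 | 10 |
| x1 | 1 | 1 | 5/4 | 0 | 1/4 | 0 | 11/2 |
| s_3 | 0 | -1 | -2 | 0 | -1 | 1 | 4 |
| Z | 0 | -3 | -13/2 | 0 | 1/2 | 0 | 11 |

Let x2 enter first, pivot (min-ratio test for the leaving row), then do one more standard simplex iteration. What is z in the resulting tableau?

198/5

Ratio test on column x2 — row 1: entry 0 ≤ 0; row 2: (11/2)/1 = 11/2; row 3: entry -1 ≤ 0. Minimum is 11/2 at row 2 (x1 leaves); pivot element 1.
Pivot on row 2; the Z-row RHS becomes 11 − (-3)·(11/2) = 55/2.
Next entering variable (most negative Z-row entry -11/4): x3.
Ratio test on column x3 — row 1: 10/(3/2) = 20/3; row 2: (11/2)/(5/4) = 22/5; row 3: entry -3/4 ≤ 0. Minimum is 22/5 at row 2 (x2 leaves); pivot element 5/4.
After the second pivot the Z-row RHS is 55/2 − (-11/4)·(22/5) = 198/5.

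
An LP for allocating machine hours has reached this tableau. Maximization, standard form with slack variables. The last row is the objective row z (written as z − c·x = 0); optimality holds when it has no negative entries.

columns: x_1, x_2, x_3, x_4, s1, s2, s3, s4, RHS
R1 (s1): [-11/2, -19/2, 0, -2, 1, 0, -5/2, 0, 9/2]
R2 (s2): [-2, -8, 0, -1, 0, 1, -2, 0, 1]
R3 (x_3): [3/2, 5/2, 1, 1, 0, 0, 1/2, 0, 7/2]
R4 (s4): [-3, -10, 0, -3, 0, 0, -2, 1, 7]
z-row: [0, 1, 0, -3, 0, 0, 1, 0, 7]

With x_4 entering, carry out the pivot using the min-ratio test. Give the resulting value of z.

35/2

Ratio test on column x_4 — row 1: entry -2 ≤ 0; row 2: entry -1 ≤ 0; row 3: (7/2)/1 = 7/2; row 4: entry -3 ≤ 0. Minimum is 7/2 at row 3 (x_3 leaves); pivot element 1.
Pivot on row 3; the z-row RHS becomes 7 − (-3)·(7/2) = 35/2.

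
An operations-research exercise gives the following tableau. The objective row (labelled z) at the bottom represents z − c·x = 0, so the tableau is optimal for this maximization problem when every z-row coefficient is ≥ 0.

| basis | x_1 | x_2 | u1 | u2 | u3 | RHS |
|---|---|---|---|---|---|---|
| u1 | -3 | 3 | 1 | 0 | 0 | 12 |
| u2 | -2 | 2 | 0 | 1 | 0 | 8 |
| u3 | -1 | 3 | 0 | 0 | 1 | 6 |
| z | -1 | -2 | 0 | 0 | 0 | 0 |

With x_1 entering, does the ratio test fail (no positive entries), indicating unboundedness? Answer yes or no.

Every constraint-row entry in column x_1 is ≤ 0, so increasing x_1 is unbounded.

yes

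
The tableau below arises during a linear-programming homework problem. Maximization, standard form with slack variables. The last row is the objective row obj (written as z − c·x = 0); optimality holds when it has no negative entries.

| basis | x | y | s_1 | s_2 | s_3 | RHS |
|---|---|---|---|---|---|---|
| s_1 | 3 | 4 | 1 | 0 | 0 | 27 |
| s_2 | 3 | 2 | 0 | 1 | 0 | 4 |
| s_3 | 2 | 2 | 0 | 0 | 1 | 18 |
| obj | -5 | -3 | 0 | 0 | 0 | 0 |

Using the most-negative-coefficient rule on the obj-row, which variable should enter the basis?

x

Negative obj-row entries: x: -5, y: -3.
The most negative is -5 in column x, so x enters.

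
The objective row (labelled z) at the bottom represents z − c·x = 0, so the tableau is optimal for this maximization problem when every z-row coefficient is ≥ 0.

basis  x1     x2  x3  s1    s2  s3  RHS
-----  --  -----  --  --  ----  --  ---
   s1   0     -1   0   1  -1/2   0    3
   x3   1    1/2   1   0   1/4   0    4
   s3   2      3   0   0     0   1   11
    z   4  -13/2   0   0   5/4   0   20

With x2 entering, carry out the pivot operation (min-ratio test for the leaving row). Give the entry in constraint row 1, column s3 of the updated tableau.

Ratio test on column x2 — row 1: entry -1 ≤ 0; row 2: 4/(1/2) = 8; row 3: 11/3 = 11/3. Minimum is 11/3 at row 3 (s3 leaves); pivot element 3.
Divide row 3 by 3; eliminate column x2 from the other rows.
Row 1 update in column s3: 0 − (-1)·(1/3) = 1/3.

1/3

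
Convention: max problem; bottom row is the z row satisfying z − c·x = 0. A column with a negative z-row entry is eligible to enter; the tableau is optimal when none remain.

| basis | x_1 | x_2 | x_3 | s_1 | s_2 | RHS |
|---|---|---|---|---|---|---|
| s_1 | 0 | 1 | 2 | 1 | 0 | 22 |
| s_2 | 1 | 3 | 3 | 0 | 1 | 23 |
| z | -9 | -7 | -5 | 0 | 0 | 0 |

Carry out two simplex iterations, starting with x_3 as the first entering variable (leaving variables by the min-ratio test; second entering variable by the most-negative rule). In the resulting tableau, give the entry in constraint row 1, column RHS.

22

Ratio test on column x_3 — row 1: 22/2 = 11; row 2: 23/3 = 23/3. Minimum is 23/3 at row 2 (s_2 leaves); pivot element 3.
Divide row 2 by 3; eliminate column x_3 from the other rows.
Second iteration: most negative z-row entry is -22/3 in column x_1, so x_1 enters.
Ratio test on column x_1 — row 1: entry -2/3 ≤ 0; row 2: (23/3)/(1/3) = 23. Minimum is 23 at row 2 (x_3 leaves); pivot element 1/3.
Divide row 2 by 1/3; eliminate column x_1 from the other rows.
After both pivots, the entry at constraint row 1, column RHS is 22.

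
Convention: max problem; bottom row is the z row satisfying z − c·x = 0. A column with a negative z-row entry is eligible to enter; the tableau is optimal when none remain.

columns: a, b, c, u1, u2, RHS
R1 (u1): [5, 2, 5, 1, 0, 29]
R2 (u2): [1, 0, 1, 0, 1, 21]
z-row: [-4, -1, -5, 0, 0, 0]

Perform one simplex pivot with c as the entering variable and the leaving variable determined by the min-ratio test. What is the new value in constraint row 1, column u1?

Ratio test on column c — row 1: 29/5 = 29/5; row 2: 21/1 = 21. Minimum is 29/5 at row 1 (u1 leaves); pivot element 5.
Divide row 1 by 5; eliminate column c from the other rows.
In the new row 1, the u1 entry is the old entry divided by the pivot: 1/5 = 1/5.

1/5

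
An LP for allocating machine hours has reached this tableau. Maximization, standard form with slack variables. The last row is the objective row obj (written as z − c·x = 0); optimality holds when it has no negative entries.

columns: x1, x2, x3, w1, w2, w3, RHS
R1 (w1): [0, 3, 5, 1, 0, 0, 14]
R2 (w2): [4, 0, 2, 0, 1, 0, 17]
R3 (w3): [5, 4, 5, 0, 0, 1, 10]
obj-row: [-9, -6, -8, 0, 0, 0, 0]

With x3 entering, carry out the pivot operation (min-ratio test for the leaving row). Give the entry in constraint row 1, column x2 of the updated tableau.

Ratio test on column x3 — row 1: 14/5 = 14/5; row 2: 17/2 = 17/2; row 3: 10/5 = 2. Minimum is 2 at row 3 (w3 leaves); pivot element 5.
Divide row 3 by 5; eliminate column x3 from the other rows.
Row 1 update in column x2: 3 − 5·(4/5) = -1.

-1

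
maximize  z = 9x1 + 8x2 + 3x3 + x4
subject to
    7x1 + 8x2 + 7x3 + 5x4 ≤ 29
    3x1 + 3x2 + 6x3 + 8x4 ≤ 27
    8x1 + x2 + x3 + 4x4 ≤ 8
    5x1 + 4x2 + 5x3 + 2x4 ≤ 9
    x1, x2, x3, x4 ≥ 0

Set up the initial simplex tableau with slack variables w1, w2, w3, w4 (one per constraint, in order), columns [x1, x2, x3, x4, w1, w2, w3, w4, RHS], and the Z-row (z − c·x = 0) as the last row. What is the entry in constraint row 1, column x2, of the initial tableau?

8

Constraint 1 has coefficient 8 on x2.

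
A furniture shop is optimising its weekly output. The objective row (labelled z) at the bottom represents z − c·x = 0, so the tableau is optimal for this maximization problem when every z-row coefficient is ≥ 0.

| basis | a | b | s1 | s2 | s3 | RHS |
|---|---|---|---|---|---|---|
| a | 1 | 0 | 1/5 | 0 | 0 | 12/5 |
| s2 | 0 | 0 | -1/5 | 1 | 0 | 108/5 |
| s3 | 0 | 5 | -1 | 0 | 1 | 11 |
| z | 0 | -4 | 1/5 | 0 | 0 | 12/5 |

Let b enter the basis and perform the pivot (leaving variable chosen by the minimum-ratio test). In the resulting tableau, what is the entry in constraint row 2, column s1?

-1/5

Ratio test on column b — row 1: entry 0 ≤ 0; row 2: entry 0 ≤ 0; row 3: 11/5 = 11/5. Minimum is 11/5 at row 3 (s3 leaves); pivot element 5.
Divide row 3 by 5; eliminate column b from the other rows.
Row 2 update in column s1: -1/5 − 0·(-1/5) = -1/5.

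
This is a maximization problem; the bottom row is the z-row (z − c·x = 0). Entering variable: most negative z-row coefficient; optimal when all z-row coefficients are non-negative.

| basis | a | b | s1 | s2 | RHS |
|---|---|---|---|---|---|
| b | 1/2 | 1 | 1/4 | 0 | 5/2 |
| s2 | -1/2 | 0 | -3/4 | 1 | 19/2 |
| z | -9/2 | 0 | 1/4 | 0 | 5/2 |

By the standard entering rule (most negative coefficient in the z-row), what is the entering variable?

Negative z-row entries: a: -9/2.
The most negative is -9/2 in column a, so a enters.

a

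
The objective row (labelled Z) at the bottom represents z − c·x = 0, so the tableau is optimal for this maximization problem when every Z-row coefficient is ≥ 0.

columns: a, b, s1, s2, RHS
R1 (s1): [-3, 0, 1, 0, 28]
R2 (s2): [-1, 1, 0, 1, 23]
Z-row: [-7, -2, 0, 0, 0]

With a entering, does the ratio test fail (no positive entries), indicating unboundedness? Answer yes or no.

yes

Every constraint-row entry in column a is ≤ 0, so increasing a is unbounded.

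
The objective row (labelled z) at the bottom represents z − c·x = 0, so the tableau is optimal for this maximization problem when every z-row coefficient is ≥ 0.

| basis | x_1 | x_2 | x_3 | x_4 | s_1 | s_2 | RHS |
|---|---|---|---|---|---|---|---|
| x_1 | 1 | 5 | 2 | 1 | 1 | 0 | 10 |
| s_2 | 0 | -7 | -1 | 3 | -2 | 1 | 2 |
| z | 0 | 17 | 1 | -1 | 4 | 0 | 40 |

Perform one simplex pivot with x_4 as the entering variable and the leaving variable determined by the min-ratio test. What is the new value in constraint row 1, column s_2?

Ratio test on column x_4 — row 1: 10/1 = 10; row 2: 2/3 = 2/3. Minimum is 2/3 at row 2 (s_2 leaves); pivot element 3.
Divide row 2 by 3; eliminate column x_4 from the other rows.
Row 1 update in column s_2: 0 − 1·(1/3) = -1/3.

-1/3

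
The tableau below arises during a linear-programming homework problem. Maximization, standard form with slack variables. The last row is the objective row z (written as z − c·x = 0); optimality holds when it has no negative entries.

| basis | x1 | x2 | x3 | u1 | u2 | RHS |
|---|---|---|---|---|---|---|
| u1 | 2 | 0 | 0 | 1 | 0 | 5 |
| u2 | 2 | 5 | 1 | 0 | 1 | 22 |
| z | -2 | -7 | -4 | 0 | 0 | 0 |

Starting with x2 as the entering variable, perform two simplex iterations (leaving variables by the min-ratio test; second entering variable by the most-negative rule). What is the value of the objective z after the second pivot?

Ratio test on column x2 — row 1: entry 0 ≤ 0; row 2: 22/5 = 22/5. Minimum is 22/5 at row 2 (u2 leaves); pivot element 5.
Pivot on row 2; the z-row RHS becomes 0 − (-7)·(22/5) = 154/5.
Next entering variable (most negative z-row entry -13/5): x3.
Ratio test on column x3 — row 1: entry 0 ≤ 0; row 2: (22/5)/(1/5) = 22. Minimum is 22 at row 2 (x2 leaves); pivot element 1/5.
After the second pivot the z-row RHS is 154/5 − (-13/5)·22 = 88.

88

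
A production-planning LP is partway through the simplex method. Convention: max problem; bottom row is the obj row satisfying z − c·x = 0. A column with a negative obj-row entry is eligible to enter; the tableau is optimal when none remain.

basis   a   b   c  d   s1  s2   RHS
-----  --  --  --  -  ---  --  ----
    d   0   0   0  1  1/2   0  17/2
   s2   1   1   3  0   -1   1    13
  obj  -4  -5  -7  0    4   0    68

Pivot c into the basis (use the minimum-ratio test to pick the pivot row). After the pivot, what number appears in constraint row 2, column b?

1/3

Ratio test on column c — row 1: entry 0 ≤ 0; row 2: 13/3 = 13/3. Minimum is 13/3 at row 2 (s2 leaves); pivot element 3.
Divide row 2 by 3; eliminate column c from the other rows.
In the new row 2, the b entry is the old entry divided by the pivot: 1/3 = 1/3.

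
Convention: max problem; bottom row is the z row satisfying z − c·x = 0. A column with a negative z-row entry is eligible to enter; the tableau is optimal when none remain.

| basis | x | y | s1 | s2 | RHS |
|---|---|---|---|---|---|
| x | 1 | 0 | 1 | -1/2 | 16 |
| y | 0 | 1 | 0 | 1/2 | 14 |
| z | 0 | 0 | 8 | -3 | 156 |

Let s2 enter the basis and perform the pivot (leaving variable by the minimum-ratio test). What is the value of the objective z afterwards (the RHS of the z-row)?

240

Ratio test on column s2 — row 1: entry -1/2 ≤ 0; row 2: 14/(1/2) = 28. Minimum is 28 at row 2 (y leaves); pivot element 1/2.
Pivot on row 2; the z-row RHS becomes 156 − (-3)·28 = 240.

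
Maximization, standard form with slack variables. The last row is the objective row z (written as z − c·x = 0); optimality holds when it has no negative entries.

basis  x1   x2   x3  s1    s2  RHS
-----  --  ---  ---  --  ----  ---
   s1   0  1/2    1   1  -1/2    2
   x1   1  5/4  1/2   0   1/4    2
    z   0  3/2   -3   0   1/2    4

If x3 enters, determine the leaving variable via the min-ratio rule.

Column x3 entries and ratios — s1: 2/1 = 2; x1: 2/(1/2) = 4.
Smallest ratio is 2 in the row of s1, so s1 leaves.

s1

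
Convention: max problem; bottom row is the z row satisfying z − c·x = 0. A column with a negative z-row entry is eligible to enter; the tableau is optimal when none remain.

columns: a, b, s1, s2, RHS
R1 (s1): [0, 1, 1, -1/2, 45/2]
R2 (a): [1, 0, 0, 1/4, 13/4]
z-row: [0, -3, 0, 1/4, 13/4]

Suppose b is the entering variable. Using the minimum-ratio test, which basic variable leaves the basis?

s1

Column b entries and ratios — s1: (45/2)/1 = 45/2; a: 0 ≤ 0, skip.
Smallest ratio is 45/2 in the row of s1, so s1 leaves.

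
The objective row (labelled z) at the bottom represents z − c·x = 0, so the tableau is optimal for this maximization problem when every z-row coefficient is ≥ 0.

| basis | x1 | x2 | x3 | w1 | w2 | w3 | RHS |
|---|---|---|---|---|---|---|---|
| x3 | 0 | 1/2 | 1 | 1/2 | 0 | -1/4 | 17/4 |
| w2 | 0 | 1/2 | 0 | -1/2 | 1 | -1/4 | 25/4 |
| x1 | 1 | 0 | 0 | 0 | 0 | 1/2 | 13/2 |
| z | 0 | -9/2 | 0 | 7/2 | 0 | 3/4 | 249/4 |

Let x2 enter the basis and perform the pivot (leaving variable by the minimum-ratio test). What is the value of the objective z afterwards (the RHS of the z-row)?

Ratio test on column x2 — row 1: (17/4)/(1/2) = 17/2; row 2: (25/4)/(1/2) = 25/2; row 3: entry 0 ≤ 0. Minimum is 17/2 at row 1 (x3 leaves); pivot element 1/2.
Pivot on row 1; the z-row RHS becomes 249/4 − (-9/2)·(17/2) = 201/2.

201/2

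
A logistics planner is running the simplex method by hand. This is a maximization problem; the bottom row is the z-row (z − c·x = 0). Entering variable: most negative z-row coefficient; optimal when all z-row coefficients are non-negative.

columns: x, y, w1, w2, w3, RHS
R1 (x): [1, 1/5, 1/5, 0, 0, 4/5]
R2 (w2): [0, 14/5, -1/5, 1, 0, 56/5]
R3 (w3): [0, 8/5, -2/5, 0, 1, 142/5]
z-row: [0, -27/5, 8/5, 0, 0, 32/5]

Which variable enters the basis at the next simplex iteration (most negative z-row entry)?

y

Negative z-row entries: y: -27/5.
The most negative is -27/5 in column y, so y enters.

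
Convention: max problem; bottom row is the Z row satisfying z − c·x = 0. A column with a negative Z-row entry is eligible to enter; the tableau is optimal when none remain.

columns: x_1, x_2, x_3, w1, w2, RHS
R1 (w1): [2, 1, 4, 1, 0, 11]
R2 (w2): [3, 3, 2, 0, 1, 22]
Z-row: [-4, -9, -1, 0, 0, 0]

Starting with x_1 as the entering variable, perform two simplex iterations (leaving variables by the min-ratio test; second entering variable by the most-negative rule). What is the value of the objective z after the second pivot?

Ratio test on column x_1 — row 1: 11/2 = 11/2; row 2: 22/3 = 22/3. Minimum is 11/2 at row 1 (w1 leaves); pivot element 2.
Pivot on row 1; the Z-row RHS becomes 0 − (-4)·(11/2) = 22.
Next entering variable (most negative Z-row entry -7): x_2.
Ratio test on column x_2 — row 1: (11/2)/(1/2) = 11; row 2: (11/2)/(3/2) = 11/3. Minimum is 11/3 at row 2 (w2 leaves); pivot element 3/2.
After the second pivot the Z-row RHS is 22 − (-7)·(11/3) = 143/3.

143/3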